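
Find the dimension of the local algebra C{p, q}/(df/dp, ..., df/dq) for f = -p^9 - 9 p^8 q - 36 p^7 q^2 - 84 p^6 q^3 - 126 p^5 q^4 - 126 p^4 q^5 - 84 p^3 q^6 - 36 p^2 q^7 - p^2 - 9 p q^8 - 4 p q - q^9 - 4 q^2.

The Hessian of f at 0 is [[-2, -4], [-4, -8]] with rank 1, so corank 1. A Groebner basis of the Jacobian ideal J(f) in C{p,q} is {q^8, p + 2*q}; counting standard monomials gives mu = 8. Corank 1: A-series; mu = 8 gives A_8.

8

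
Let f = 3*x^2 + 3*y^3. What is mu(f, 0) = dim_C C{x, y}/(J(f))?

2

The Hessian of f at 0 has rank 1. Corank 1: A-series; mu = 2 gives A_2.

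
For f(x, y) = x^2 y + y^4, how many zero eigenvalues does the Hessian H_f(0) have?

Hessian at 0 has rank 0.

2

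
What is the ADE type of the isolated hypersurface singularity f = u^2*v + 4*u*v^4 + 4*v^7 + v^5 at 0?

The Hessian of f at 0 has rank 0. Corank 2; j^3 = u^2*v has shape L^2 M (L != M), so D-series; mu = 6 gives D_6.

D_6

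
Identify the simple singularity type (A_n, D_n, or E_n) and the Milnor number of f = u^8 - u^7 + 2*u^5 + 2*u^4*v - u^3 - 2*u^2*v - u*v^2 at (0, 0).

Type D_{9}, Milnor number mu = 9.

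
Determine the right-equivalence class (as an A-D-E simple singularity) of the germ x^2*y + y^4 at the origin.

D_5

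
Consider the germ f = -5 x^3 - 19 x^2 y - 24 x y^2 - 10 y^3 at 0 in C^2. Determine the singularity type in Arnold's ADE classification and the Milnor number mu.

Type D_4, Milnor number mu = 4.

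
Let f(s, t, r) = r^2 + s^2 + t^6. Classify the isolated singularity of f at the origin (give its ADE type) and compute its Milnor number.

Type A_{5}, Milnor number mu = 5.

The Hessian of f at 0 is [[2, 0, 0], [0, 0, 0], [0, 0, 2]] with rank 2, so corank 1. A Groebner basis of the Jacobian ideal J(f) in C{s,t,r} is {t^5, s, r}; counting standard monomials gives mu = 5. Corank 1: A-series; mu = 5 gives A_5.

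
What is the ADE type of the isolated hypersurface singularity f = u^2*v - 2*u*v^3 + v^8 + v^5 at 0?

D_9

The Hessian of f at 0 is [[0, 0], [0, 0]] with rank 0, so corank 2. A Groebner basis of the Jacobian ideal J(f) in C{u,v} is {u^4, u^3*v + u^2/8 - u*v^2/8, -u^3 + u^2*v^2, -u*v + v^3}; counting standard monomials gives mu = 9. Corank 2; j^3 = u^2*v has shape L^2 M (L != M), so D-series; mu = 9 gives D_9.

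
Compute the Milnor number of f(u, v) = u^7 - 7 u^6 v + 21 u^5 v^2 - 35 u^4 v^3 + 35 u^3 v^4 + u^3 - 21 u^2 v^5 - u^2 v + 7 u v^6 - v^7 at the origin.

The Hessian of f at 0 has rank 0. Corank 2; j^3 = u^2*(u - v) has shape L^2 M (L != M), so D-series; mu = 8 gives D_8.

8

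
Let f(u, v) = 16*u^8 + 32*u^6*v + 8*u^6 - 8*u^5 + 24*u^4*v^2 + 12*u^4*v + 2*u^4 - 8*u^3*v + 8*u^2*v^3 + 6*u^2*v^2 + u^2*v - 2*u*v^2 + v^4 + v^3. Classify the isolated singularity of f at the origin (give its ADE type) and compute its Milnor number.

Type D_5, Milnor number mu = 5.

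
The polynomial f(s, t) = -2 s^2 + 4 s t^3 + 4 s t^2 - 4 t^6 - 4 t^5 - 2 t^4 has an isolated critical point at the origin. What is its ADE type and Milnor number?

The Hessian of f at 0 has rank 1. Corank 1: A-series; mu = 5 gives A_5.

Type A_5, Milnor number mu = 5.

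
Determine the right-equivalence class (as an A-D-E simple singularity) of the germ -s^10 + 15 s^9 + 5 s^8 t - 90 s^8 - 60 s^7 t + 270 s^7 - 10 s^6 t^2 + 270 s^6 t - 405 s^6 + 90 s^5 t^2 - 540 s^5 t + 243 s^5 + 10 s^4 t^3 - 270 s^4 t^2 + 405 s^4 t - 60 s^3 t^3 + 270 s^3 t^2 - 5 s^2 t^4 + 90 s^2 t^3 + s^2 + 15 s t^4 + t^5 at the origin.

A4

The Hessian of f at 0 is [[2, 0], [0, 0]] with rank 1, so corank 1. A Groebner basis of the Jacobian ideal J(f) in C{s,t} is {t^4, s}; counting standard monomials gives mu = 4. Corank 1: A-series; mu = 4 gives A_4.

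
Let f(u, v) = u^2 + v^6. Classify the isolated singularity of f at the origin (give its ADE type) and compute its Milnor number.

Type A_5, Milnor number mu = 5.

The Hessian of f at 0 is [[2, 0], [0, 0]] with rank 1, so corank 1. A Groebner basis of the Jacobian ideal J(f) in C{u,v} is {v^5, u}; counting standard monomials gives mu = 5. Corank 1: A-series; mu = 5 gives A_5.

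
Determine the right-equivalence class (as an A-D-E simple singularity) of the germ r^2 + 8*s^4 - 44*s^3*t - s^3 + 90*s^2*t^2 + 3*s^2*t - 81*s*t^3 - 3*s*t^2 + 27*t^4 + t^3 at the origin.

E7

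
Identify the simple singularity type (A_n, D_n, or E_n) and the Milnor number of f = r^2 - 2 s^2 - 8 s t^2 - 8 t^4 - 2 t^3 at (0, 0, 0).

The Hessian of f at 0 is [[-4, 0, 0], [0, 0, 0], [0, 0, 2]] with rank 2, so corank 1. A Groebner basis of the Jacobian ideal J(f) in C{s,t,r} is {t^2, s, r}; counting standard monomials gives mu = 2. Corank 1: A-series; mu = 2 gives A_2.

Type A2, Milnor number mu = 2.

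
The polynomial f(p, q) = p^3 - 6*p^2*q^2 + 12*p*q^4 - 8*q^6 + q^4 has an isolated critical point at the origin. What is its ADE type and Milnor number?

Type E_6, Milnor number mu = 6.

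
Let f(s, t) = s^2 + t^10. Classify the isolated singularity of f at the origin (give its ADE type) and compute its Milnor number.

Type A_{9}, Milnor number mu = 9.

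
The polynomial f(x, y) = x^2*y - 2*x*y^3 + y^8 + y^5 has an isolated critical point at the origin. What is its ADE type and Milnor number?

Type D9, Milnor number mu = 9.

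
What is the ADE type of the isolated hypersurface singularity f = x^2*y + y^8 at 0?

D9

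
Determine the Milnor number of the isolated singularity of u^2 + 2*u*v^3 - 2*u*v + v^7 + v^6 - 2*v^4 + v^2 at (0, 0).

The Hessian of f at 0 has rank 1. Corank 1: A-series; mu = 6 gives A_6.

6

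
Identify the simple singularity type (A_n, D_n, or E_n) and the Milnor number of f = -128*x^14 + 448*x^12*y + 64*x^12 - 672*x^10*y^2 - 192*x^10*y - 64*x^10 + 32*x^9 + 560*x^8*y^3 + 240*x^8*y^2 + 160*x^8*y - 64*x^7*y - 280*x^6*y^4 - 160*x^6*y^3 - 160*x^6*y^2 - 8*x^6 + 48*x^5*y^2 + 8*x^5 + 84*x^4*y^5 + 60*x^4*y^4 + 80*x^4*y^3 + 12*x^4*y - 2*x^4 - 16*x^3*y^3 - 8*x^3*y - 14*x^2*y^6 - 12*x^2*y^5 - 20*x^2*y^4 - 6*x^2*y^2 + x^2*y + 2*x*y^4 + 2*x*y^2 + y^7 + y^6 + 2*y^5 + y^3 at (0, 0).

Type D_{7}, Milnor number mu = 7.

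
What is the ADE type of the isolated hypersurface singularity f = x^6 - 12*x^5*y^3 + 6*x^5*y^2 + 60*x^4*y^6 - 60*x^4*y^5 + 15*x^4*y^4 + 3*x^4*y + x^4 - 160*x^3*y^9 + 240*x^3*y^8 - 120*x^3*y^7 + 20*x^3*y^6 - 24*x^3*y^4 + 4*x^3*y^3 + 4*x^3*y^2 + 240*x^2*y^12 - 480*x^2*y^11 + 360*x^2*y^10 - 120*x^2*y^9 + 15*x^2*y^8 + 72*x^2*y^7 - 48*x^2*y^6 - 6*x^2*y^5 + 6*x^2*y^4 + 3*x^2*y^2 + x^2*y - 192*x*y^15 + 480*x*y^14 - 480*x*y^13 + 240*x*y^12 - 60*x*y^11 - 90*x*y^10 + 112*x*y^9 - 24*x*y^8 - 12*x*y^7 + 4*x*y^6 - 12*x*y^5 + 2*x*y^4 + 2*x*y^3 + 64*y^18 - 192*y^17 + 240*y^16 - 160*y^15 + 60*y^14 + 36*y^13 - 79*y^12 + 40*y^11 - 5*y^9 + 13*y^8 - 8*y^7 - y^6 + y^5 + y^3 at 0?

The Hessian of f at 0 is [[0, 0], [0, 0]] with rank 0, so corank 2. A Groebner basis of the Jacobian ideal J(f) in C{x,y} is {y^3, x^2 + 3*y^2, x*y}; counting standard monomials gives mu = 4. Corank 2; j^3 = y*(x^2 + y^2) splits into three distinct lines over C (the quadratic factor has nonzero discriminant), so D_4.

D_{4}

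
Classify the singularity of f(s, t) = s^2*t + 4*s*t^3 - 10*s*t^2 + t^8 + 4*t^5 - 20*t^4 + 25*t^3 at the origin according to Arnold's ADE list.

D9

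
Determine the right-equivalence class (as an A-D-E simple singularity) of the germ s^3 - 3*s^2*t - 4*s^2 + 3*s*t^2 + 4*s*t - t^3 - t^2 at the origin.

The Hessian of f at 0 is [[-8, 4], [4, -2]] with rank 1, so corank 1. A Groebner basis of the Jacobian ideal J(f) in C{s,t} is {t^2, s - t/2}; counting standard monomials gives mu = 2. Corank 1: A-series; mu = 2 gives A_2.

A_2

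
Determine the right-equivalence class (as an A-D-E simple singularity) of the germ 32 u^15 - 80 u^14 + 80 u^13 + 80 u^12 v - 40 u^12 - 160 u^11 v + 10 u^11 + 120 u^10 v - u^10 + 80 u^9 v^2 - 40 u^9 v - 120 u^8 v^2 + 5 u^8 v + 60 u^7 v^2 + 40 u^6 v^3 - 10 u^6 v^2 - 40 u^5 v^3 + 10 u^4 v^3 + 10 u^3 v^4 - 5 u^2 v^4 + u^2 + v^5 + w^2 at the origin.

A_{4}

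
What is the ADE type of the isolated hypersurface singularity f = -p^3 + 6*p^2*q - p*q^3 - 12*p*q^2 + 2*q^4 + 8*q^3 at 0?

The Hessian of f at 0 is [[0, 0], [0, 0]] with rank 0, so corank 2. A Groebner basis of the Jacobian ideal J(f) in C{p,q} is {p^3 - 6*p^2*q - 48*p^2 + 192*p*q - 192*q^2, 6*p^2 + p*q^2 - 24*p*q + 24*q^2, 3*p^2 - 12*p*q + q^3 + 12*q^2}; counting standard monomials gives mu = 7. Corank 2; j^3 = -(p - 2*q)^3 is a perfect cube, so E-series; the 4-jet and mu = 7 give E_7.

E7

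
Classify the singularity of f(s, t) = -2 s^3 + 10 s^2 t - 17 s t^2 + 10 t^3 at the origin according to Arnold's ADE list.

The Hessian of f at 0 is [[0, 0], [0, 0]] with rank 0, so corank 2. A Groebner basis of the Jacobian ideal J(f) in C{s,t} is {t^3, s^2 - 11*t^2/2, s*t - 5*t^2/2}; counting standard monomials gives mu = 4. Corank 2; j^3 = -(s - 2*t)*(2*s^2 - 6*s*t + 5*t^2) splits into three distinct lines over C (the quadratic factor has nonzero discriminant), so D_4.

D_4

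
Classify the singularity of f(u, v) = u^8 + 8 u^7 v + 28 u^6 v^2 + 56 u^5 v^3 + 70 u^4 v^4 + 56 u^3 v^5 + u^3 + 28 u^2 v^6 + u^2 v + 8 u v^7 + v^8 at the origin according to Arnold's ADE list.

D9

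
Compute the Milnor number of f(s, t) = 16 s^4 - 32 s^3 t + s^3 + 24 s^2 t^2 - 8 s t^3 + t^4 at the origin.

6

The Hessian of f at 0 has rank 0. Corank 2; j^3 = s^3 is a perfect cube, so E-series; the 4-jet and mu = 6 give E_6.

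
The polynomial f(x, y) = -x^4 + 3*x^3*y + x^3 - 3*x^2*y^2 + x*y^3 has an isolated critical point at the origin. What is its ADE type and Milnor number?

The Hessian of f at 0 has rank 0. Corank 2; j^3 = x^3 is a perfect cube, so E-series; the 4-jet and mu = 7 give E_7.

Type E_7, Milnor number mu = 7.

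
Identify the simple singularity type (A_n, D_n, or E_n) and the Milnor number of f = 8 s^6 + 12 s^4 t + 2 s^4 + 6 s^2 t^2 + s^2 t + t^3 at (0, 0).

Type D_4, Milnor number mu = 4.

The Hessian of f at 0 is [[0, 0], [0, 0]] with rank 0, so corank 2. A Groebner basis of the Jacobian ideal J(f) in C{s,t} is {t^3, s^2 + 3*t^2, s*t}; counting standard monomials gives mu = 4. Corank 2; j^3 = t*(s^2 + t^2) splits into three distinct lines over C (the quadratic factor has nonzero discriminant), so D_4.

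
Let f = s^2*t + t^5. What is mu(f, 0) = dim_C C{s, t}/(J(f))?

6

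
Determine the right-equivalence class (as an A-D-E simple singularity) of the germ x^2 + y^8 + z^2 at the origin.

A_{7}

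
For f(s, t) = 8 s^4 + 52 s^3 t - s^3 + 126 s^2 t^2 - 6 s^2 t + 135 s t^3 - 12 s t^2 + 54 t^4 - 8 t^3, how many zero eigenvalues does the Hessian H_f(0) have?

2

Hessian at 0 has rank 0.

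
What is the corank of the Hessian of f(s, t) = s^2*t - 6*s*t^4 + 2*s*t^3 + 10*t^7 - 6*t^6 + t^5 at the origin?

2

The Hessian at 0 is [[0, 0], [0, 0]] of rank 0; hence corank 2.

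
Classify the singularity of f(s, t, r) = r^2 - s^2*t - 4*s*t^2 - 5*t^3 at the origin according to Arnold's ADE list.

The Hessian of f at 0 is [[0, 0, 0], [0, 0, 0], [0, 0, 2]] with rank 1, so corank 2. A Groebner basis of the Jacobian ideal J(f) in C{s,t,r} is {t^3, s^2 - t^2, s*t + 2*t^2, r}; counting standard monomials gives mu = 4. Corank 2; j^3 = -t*(s^2 + 4*s*t + 5*t^2) splits into three distinct lines over C (the quadratic factor has nonzero discriminant), so D_4.

D_{4}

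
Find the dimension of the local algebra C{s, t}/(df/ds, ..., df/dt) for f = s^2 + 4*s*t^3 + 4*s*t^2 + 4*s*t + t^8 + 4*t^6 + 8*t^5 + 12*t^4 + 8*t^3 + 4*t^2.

The Hessian of f at 0 has rank 1. Corank 1: A-series; mu = 7 gives A_7.

7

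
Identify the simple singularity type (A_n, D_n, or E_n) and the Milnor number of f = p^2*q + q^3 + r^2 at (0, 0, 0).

Type D_4, Milnor number mu = 4.

The Hessian of f at 0 has rank 1. Corank 2; j^3 = q*(p^2 + q^2) splits into three distinct lines over C (the quadratic factor has nonzero discriminant), so D_4.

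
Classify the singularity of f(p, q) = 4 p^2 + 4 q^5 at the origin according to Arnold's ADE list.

The Hessian of f at 0 is [[8, 0], [0, 0]] with rank 1, so corank 1. A Groebner basis of the Jacobian ideal J(f) in C{p,q} is {q^4, p}; counting standard monomials gives mu = 4. Corank 1: A-series; mu = 4 gives A_4.

A4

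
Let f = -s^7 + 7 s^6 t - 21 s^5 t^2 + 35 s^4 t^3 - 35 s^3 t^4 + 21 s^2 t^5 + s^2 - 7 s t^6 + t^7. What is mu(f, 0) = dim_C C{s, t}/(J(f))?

6

The Hessian of f at 0 has rank 1. Corank 1: A-series; mu = 6 gives A_6.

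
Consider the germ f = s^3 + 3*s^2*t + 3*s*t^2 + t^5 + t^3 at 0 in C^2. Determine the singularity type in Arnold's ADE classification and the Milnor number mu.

Type E_8, Milnor number mu = 8.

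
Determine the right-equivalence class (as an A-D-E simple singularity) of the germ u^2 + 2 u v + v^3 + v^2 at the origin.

A_{2}

The Hessian of f at 0 has rank 1. Corank 1: A-series; mu = 2 gives A_2.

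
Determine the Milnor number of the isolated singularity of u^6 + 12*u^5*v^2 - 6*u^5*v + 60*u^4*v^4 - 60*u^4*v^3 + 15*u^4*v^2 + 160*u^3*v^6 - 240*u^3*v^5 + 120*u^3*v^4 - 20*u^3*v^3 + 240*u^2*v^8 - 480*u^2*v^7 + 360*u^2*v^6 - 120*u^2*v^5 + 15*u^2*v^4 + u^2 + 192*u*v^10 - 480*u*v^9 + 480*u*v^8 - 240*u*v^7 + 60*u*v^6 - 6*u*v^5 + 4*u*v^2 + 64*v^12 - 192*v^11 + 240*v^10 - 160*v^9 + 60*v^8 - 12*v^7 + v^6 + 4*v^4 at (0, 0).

The Hessian of f at 0 has rank 1. Corank 1: A-series; mu = 5 gives A_5.

5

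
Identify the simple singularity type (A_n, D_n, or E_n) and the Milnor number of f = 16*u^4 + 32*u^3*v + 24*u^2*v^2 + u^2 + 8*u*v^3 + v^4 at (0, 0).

The Hessian of f at 0 has rank 1. Corank 1: A-series; mu = 3 gives A_3.

Type A_3, Milnor number mu = 3.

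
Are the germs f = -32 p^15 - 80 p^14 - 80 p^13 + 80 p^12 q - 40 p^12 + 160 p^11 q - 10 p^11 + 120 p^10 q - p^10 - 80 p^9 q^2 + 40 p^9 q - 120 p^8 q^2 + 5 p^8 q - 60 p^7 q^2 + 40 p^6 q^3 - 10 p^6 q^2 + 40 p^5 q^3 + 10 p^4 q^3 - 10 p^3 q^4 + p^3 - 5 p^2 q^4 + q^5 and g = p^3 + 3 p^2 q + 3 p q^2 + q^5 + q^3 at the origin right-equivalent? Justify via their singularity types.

Yes.

The Hessian of f at 0 has rank 0. Corank 2; j^3 = p^3 is a perfect cube, so E-series; the 5-jet and mu = 8 give E_8. The Hessian of g at 0 has rank 0. Corank 2; j^3 = (p + q)^3 is a perfect cube, so E-series; the 5-jet and mu = 8 give E_8. Both have type E_8, hence right-equivalent.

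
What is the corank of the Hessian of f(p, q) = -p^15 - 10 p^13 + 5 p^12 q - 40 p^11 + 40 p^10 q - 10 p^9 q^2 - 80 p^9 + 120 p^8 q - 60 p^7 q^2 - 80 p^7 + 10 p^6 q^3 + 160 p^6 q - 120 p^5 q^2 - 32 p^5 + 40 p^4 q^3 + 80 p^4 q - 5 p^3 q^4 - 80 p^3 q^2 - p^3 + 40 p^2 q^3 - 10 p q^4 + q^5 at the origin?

2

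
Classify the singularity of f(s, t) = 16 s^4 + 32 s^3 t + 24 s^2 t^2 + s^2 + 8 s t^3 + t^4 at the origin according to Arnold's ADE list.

The Hessian of f at 0 has rank 1. Corank 1: A-series; mu = 3 gives A_3.

A_3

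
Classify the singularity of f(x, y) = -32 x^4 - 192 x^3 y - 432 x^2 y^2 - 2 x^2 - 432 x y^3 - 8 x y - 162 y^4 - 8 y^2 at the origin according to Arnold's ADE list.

A_{3}

The Hessian of f at 0 has rank 1. Corank 1: A-series; mu = 3 gives A_3.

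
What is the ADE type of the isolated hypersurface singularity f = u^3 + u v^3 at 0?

The Hessian of f at 0 has rank 0. Corank 2; j^3 = u^3 is a perfect cube, so E-series; the 4-jet and mu = 7 give E_7.

E_7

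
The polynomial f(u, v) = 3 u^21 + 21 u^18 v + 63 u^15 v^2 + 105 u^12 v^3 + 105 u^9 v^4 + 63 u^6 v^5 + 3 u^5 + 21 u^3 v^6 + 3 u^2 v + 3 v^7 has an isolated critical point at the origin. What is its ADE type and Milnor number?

The Hessian of f at 0 is [[0, 0], [0, 0]] with rank 0, so corank 2. A Groebner basis of the Jacobian ideal J(f) in C{u,v} is {u^2/7 + v^6, u^3, u*v}; counting standard monomials gives mu = 8. Corank 2; j^3 = 3*u^2*v has shape L^2 M (L != M), so D-series; mu = 8 gives D_8.

Type D_{8}, Milnor number mu = 8.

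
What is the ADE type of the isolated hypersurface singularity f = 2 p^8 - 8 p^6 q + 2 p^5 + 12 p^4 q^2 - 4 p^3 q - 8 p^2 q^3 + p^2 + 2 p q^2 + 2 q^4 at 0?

The Hessian of f at 0 has rank 1. Corank 1: A-series; mu = 3 gives A_3.

A3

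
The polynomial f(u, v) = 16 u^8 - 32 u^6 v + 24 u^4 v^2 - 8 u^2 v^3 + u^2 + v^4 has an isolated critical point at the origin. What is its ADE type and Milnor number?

Type A_3, Milnor number mu = 3.

The Hessian of f at 0 is [[2, 0], [0, 0]] with rank 1, so corank 1. A Groebner basis of the Jacobian ideal J(f) in C{u,v} is {v^3, u}; counting standard monomials gives mu = 3. Corank 1: A-series; mu = 3 gives A_3.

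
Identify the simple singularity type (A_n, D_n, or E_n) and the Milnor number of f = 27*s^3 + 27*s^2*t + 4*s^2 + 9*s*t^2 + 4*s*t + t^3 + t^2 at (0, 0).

Type A2, Milnor number mu = 2.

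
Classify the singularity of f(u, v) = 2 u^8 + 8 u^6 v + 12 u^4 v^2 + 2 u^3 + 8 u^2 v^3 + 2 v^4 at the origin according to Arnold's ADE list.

The Hessian of f at 0 has rank 0. Corank 2; j^3 = 2*u^3 is a perfect cube, so E-series; the 4-jet and mu = 6 give E_6.

E6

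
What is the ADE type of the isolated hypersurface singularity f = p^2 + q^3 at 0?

The Hessian of f at 0 has rank 1. Corank 1: A-series; mu = 2 gives A_2.

A_{2}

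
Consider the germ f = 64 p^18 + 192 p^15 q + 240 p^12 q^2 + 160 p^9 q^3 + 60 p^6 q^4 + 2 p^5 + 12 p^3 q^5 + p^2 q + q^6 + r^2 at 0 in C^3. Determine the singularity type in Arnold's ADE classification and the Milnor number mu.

Type D7, Milnor number mu = 7.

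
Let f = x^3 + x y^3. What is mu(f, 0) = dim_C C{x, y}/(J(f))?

7

The Hessian of f at 0 is [[0, 0], [0, 0]] with rank 0, so corank 2. A Groebner basis of the Jacobian ideal J(f) in C{x,y} is {x^3, x*y^2, 3*x^2 + y^3}; counting standard monomials gives mu = 7. Corank 2; j^3 = x^3 is a perfect cube, so E-series; the 4-jet and mu = 7 give E_7.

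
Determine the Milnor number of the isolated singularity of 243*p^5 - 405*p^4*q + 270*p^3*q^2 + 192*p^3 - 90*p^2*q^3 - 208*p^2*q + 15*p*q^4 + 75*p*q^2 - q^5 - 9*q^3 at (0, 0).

The Hessian of f at 0 has rank 0. Corank 2; j^3 = (3*p - q)*(8*p - 3*q)^2 has shape L^2 M (L != M), so D-series; mu = 6 gives D_6.

6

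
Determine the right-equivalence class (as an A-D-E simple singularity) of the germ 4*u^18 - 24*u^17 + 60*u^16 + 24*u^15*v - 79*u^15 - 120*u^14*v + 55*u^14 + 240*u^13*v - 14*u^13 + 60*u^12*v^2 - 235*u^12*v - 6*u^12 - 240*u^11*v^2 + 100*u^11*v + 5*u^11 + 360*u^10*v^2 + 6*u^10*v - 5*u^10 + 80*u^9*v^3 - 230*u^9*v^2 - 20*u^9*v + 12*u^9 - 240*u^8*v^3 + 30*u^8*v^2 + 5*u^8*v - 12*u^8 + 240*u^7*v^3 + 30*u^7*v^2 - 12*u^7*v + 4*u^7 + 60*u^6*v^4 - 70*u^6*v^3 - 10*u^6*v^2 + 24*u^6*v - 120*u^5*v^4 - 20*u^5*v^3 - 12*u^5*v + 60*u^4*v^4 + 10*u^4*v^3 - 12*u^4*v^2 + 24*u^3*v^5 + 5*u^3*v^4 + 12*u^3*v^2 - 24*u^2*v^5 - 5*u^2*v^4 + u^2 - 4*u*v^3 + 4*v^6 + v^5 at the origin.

A_4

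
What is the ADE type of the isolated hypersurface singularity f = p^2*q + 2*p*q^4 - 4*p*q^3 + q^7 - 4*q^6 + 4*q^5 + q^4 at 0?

The Hessian of f at 0 has rank 0. Corank 2; j^3 = p^2*q has shape L^2 M (L != M), so D-series; mu = 5 gives D_5.

D_{5}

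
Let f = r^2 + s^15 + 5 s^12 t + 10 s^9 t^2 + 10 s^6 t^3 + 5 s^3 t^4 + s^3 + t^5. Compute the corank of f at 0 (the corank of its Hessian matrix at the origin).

2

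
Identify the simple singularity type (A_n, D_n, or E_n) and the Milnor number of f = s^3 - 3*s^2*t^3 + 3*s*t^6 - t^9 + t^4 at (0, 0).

Type E_6, Milnor number mu = 6.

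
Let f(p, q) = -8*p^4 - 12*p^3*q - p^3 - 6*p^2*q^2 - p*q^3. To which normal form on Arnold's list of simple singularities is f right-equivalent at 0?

E7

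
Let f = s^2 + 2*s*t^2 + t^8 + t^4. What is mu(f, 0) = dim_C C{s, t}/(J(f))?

7

The Hessian of f at 0 has rank 1. Corank 1: A-series; mu = 7 gives A_7.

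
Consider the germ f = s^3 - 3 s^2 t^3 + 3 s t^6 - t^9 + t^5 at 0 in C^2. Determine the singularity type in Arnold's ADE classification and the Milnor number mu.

The Hessian of f at 0 has rank 0. Corank 2; j^3 = s^3 is a perfect cube, so E-series; the 5-jet and mu = 8 give E_8.

Type E_{8}, Milnor number mu = 8.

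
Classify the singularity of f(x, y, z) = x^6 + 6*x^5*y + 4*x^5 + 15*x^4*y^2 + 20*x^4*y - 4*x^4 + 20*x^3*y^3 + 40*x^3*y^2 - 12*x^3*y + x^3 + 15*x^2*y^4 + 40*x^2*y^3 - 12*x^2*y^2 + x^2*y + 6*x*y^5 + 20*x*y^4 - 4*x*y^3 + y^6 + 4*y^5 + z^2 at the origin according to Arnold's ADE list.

D7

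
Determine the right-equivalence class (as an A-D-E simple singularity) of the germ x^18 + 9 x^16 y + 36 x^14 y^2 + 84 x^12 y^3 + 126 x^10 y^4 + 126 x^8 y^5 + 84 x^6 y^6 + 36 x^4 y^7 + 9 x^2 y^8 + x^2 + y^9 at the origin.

A8

The Hessian of f at 0 has rank 1. Corank 1: A-series; mu = 8 gives A_8.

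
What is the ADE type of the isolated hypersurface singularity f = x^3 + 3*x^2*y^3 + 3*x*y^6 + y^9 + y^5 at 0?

The Hessian of f at 0 has rank 0. Corank 2; j^3 = x^3 is a perfect cube, so E-series; the 5-jet and mu = 8 give E_8.

E_{8}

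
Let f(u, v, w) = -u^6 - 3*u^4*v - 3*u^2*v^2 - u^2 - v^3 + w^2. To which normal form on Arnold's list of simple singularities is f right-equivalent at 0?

The Hessian of f at 0 is [[-2, 0, 0], [0, 0, 0], [0, 0, 2]] with rank 2, so corank 1. A Groebner basis of the Jacobian ideal J(f) in C{u,v,w} is {v^2, u, w}; counting standard monomials gives mu = 2. Corank 1: A-series; mu = 2 gives A_2.

A_{2}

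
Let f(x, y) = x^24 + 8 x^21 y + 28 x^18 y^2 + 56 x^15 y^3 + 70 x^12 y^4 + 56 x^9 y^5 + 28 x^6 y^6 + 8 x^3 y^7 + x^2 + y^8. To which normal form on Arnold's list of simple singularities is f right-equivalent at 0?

A_{7}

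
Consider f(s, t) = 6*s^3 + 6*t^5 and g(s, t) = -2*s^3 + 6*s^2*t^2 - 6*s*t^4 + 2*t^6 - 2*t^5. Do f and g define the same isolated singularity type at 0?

Yes.

The Hessian of f at 0 has rank 0. Corank 2; j^3 = 6*s^3 is a perfect cube, so E-series; the 5-jet and mu = 8 give E_8. The Hessian of g at 0 has rank 0. Corank 2; j^3 = -2*s^3 is a perfect cube, so E-series; the 5-jet and mu = 8 give E_8. Both have type E_8, hence right-equivalent.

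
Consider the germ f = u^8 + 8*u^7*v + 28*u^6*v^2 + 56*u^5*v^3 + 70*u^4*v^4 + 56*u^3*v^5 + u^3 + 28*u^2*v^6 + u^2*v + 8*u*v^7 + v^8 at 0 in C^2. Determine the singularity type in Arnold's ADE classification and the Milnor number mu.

The Hessian of f at 0 is [[0, 0], [0, 0]] with rank 0, so corank 2. A Groebner basis of the Jacobian ideal J(f) in C{u,v} is {-u*v/8 + v^7, u*v^2, u^2 + u*v}; counting standard monomials gives mu = 9. Corank 2; j^3 = u^2*(u + v) has shape L^2 M (L != M), so D-series; mu = 9 gives D_9.

Type D9, Milnor number mu = 9.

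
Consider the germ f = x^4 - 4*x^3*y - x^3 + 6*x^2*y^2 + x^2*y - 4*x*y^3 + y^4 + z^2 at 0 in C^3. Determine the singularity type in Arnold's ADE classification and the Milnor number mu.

The Hessian of f at 0 has rank 1. Corank 2; j^3 = -x^2*(x - y) has shape L^2 M (L != M), so D-series; mu = 5 gives D_5.

Type D_5, Milnor number mu = 5.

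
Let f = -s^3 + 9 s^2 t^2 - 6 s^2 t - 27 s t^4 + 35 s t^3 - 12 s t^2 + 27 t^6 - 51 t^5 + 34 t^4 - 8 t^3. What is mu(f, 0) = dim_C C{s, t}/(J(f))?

7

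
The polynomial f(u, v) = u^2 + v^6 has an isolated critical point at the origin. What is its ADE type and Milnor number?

Type A_5, Milnor number mu = 5.

The Hessian of f at 0 has rank 1. Corank 1: A-series; mu = 5 gives A_5.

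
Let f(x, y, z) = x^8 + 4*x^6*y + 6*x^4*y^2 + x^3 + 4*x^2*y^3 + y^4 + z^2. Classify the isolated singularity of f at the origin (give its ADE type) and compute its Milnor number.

Type E6, Milnor number mu = 6.

The Hessian of f at 0 is [[0, 0, 0], [0, 0, 0], [0, 0, 2]] with rank 1, so corank 2. A Groebner basis of the Jacobian ideal J(f) in C{x,y,z} is {y^3, x^2, z}; counting standard monomials gives mu = 6. Corank 2; j^3 = x^3 is a perfect cube, so E-series; the 4-jet and mu = 6 give E_6.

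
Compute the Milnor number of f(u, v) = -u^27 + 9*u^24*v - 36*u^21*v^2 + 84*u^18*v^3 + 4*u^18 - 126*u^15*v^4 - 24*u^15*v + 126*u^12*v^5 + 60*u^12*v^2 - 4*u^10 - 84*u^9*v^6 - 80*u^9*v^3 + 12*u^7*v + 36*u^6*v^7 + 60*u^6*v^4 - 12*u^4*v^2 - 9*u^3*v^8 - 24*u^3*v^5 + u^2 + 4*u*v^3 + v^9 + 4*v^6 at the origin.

8

The Hessian of f at 0 has rank 1. Corank 1: A-series; mu = 8 gives A_8.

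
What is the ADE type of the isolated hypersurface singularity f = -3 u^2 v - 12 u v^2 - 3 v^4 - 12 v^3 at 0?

D5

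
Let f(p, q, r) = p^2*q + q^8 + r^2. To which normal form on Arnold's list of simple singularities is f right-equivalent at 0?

D9

The Hessian of f at 0 has rank 1. Corank 2; j^3 = p^2*q has shape L^2 M (L != M), so D-series; mu = 9 gives D_9.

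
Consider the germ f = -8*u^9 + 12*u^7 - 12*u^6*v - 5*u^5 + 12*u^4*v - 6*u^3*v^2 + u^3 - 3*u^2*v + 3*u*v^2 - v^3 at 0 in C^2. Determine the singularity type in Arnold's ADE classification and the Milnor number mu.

The Hessian of f at 0 is [[0, 0], [0, 0]] with rank 0, so corank 2. A Groebner basis of the Jacobian ideal J(f) in C{u,v} is {3*u^2/4 + u*v^3 - 3*u*v/2 + 3*v^2/4, u^2 - 2*u*v + v^4 + v^2, u^3 - 3*u*v^2 + 2*v^3, u^2*v - 2*u*v^2 + v^3}; counting standard monomials gives mu = 8. Corank 2; j^3 = (u - v)^3 is a perfect cube, so E-series; the 5-jet and mu = 8 give E_8.

Type E8, Milnor number mu = 8.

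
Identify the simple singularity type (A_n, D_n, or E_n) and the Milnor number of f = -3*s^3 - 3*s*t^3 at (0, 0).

Type E_7, Milnor number mu = 7.

The Hessian of f at 0 has rank 0. Corank 2; j^3 = -3*s^3 is a perfect cube, so E-series; the 4-jet and mu = 7 give E_7.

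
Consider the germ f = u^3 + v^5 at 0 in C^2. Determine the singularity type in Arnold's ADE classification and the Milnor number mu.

The Hessian of f at 0 has rank 0. Corank 2; j^3 = u^3 is a perfect cube, so E-series; the 5-jet and mu = 8 give E_8.

Type E8, Milnor number mu = 8.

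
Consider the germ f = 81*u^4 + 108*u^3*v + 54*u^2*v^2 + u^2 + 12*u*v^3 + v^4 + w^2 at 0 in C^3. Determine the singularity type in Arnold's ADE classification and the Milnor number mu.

The Hessian of f at 0 has rank 2. Corank 1: A-series; mu = 3 gives A_3.

Type A3, Milnor number mu = 3.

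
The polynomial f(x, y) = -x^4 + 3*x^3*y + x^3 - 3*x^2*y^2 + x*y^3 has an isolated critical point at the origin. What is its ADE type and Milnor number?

The Hessian of f at 0 has rank 0. Corank 2; j^3 = x^3 is a perfect cube, so E-series; the 4-jet and mu = 7 give E_7.

Type E7, Milnor number mu = 7.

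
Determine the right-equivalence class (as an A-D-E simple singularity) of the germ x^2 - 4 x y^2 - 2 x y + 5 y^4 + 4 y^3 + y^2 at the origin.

The Hessian of f at 0 is [[2, -2], [-2, 2]] with rank 1, so corank 1. A Groebner basis of the Jacobian ideal J(f) in C{x,y} is {x^2 - x/2 + y/2, x*y - x/2 + y/2, -x/2 + y^2 + y/2}; counting standard monomials gives mu = 3. Corank 1: A-series; mu = 3 gives A_3.

A_{3}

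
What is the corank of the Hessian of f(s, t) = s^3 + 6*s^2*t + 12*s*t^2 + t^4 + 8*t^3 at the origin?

2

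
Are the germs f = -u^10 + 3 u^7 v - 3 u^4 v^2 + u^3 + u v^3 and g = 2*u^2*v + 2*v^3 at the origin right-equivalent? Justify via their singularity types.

The Hessian of f at 0 has rank 0. Corank 2; j^3 = u^3 is a perfect cube, so E-series; the 4-jet and mu = 7 give E_7. The Hessian of g at 0 has rank 0. Corank 2; j^3 = 2*v*(u^2 + v^2) splits into three distinct lines over C (the quadratic factor has nonzero discriminant), so D_4. f is E_7 but g is D_4, hence not right-equivalent.

No.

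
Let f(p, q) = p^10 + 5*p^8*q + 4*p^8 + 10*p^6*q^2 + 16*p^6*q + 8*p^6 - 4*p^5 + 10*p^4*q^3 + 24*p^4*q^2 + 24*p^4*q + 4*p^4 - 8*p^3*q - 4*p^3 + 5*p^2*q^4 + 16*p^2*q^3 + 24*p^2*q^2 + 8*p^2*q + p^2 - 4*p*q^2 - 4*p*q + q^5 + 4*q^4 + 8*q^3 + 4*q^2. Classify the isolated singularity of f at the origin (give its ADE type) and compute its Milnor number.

The Hessian of f at 0 has rank 1. Corank 1: A-series; mu = 4 gives A_4.

Type A4, Milnor number mu = 4.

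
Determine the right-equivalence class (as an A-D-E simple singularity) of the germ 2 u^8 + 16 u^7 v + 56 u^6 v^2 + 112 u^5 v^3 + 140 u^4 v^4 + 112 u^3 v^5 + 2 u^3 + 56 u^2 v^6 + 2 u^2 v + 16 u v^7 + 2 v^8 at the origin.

D9

The Hessian of f at 0 has rank 0. Corank 2; j^3 = 2*u^2*(u + v) has shape L^2 M (L != M), so D-series; mu = 9 gives D_9.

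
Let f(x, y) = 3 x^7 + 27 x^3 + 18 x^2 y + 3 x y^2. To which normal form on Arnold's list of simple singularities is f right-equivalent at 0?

The Hessian of f at 0 has rank 0. Corank 2; j^3 = 3*x*(3*x + y)^2 has shape L^2 M (L != M), so D-series; mu = 8 gives D_8.

D_8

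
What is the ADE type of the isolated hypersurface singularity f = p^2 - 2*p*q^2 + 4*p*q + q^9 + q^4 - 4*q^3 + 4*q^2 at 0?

A8

The Hessian of f at 0 has rank 1. Corank 1: A-series; mu = 8 gives A_8.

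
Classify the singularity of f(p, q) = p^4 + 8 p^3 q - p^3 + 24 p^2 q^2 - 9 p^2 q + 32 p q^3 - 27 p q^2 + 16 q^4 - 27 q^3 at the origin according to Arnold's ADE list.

E_6

The Hessian of f at 0 has rank 0. Corank 2; j^3 = -(p + 3*q)^3 is a perfect cube, so E-series; the 4-jet and mu = 6 give E_6.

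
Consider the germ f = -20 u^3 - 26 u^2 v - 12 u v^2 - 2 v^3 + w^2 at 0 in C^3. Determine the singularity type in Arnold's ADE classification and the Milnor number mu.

Type D_4, Milnor number mu = 4.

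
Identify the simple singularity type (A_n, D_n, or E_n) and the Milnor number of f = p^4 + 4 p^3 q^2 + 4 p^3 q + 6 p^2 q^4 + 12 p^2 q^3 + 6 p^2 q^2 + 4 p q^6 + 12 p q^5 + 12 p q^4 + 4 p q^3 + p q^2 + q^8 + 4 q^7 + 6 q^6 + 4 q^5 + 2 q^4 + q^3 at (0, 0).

The Hessian of f at 0 has rank 0. Corank 2; j^3 = q^2*(p + q) has shape L^2 M (L != M), so D-series; mu = 5 gives D_5.

Type D_{5}, Milnor number mu = 5.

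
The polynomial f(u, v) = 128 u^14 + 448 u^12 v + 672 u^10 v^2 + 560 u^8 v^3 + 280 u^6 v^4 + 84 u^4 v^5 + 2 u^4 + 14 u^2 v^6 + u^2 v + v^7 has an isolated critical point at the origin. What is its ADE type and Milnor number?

Type D_{8}, Milnor number mu = 8.

The Hessian of f at 0 has rank 0. Corank 2; j^3 = u^2*v has shape L^2 M (L != M), so D-series; mu = 8 gives D_8.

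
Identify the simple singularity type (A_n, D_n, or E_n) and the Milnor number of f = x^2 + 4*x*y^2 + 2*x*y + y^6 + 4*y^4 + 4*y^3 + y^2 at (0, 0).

The Hessian of f at 0 has rank 1. Corank 1: A-series; mu = 5 gives A_5.

Type A5, Milnor number mu = 5.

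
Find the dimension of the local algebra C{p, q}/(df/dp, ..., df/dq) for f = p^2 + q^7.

The Hessian of f at 0 has rank 1. Corank 1: A-series; mu = 6 gives A_6.

6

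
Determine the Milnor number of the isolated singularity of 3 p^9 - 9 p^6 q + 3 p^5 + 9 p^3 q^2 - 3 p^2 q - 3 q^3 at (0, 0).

The Hessian of f at 0 is [[0, 0], [0, 0]] with rank 0, so corank 2. A Groebner basis of the Jacobian ideal J(f) in C{p,q} is {q^3, p^2 + 3*q^2, p*q}; counting standard monomials gives mu = 4. Corank 2; j^3 = -3*q*(p^2 + q^2) splits into three distinct lines over C (the quadratic factor has nonzero discriminant), so D_4.

4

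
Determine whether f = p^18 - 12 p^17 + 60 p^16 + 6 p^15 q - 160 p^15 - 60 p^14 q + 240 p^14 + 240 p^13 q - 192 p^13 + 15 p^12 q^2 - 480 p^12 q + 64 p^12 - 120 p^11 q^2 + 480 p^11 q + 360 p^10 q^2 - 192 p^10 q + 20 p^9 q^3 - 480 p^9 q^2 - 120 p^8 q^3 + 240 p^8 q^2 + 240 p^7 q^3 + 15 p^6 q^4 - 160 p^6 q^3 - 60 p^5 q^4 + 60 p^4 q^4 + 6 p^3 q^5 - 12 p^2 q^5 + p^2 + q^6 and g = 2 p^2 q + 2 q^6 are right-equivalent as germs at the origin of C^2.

No.

The Hessian of f at 0 is [[2, 0], [0, 0]] with rank 1, so corank 1. A Groebner basis of the Jacobian ideal J(f) in C{p,q} is {q^5, p}; counting standard monomials gives mu = 5. Corank 1: A-series; mu = 5 gives A_5. The Hessian of g at 0 is [[0, 0], [0, 0]] with rank 0, so corank 2. A Groebner basis of the Jacobian ideal J(g) in C{p,q} is {p^2/6 + q^5, p^3, p*q}; counting standard monomials gives mu = 7. Corank 2; j^3 = 2*p^2*q has shape L^2 M (L != M), so D-series; mu = 7 gives D_7. f is A_5 but g is D_7, hence not right-equivalent.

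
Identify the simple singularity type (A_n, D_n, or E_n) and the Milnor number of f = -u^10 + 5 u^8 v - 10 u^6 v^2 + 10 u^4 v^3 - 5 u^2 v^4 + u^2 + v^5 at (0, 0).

Type A4, Milnor number mu = 4.

The Hessian of f at 0 is [[2, 0], [0, 0]] with rank 1, so corank 1. A Groebner basis of the Jacobian ideal J(f) in C{u,v} is {v^4, u}; counting standard monomials gives mu = 4. Corank 1: A-series; mu = 4 gives A_4.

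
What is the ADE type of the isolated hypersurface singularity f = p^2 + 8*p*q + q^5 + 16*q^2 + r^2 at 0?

The Hessian of f at 0 is [[2, 8, 0], [8, 32, 0], [0, 0, 2]] with rank 2, so corank 1. A Groebner basis of the Jacobian ideal J(f) in C{p,q,r} is {q^4, p + 4*q, r}; counting standard monomials gives mu = 4. Corank 1: A-series; mu = 4 gives A_4.

A_{4}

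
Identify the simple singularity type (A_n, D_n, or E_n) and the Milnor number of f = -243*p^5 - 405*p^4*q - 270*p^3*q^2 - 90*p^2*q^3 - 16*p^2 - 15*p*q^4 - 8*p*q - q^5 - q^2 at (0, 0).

Type A_4, Milnor number mu = 4.

The Hessian of f at 0 is [[-32, -8], [-8, -2]] with rank 1, so corank 1. A Groebner basis of the Jacobian ideal J(f) in C{p,q} is {q^4, p + q/4}; counting standard monomials gives mu = 4. Corank 1: A-series; mu = 4 gives A_4.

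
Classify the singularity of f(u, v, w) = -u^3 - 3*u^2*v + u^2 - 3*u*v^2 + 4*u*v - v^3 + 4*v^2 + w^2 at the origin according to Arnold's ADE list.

A_{2}

The Hessian of f at 0 has rank 2. Corank 1: A-series; mu = 2 gives A_2.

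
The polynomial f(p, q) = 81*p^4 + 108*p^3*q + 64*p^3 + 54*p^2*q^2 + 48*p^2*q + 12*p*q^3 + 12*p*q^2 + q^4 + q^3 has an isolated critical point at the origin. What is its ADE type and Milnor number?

The Hessian of f at 0 has rank 0. Corank 2; j^3 = (4*p + q)^3 is a perfect cube, so E-series; the 4-jet and mu = 6 give E_6.

Type E6, Milnor number mu = 6.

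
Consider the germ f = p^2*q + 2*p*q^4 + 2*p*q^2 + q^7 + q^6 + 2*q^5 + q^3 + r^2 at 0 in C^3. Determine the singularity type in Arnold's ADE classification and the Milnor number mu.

Type D_{7}, Milnor number mu = 7.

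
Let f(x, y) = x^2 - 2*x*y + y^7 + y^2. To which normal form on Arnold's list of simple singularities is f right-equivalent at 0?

The Hessian of f at 0 has rank 1. Corank 1: A-series; mu = 6 gives A_6.

A_{6}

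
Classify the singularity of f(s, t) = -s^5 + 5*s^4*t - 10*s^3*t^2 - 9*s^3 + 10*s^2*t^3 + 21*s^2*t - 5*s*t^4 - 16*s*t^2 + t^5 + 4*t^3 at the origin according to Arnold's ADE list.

The Hessian of f at 0 has rank 0. Corank 2; j^3 = -(s - t)*(3*s - 2*t)^2 has shape L^2 M (L != M), so D-series; mu = 6 gives D_6.

D6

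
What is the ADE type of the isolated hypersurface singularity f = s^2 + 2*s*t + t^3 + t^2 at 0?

The Hessian of f at 0 is [[2, 2], [2, 2]] with rank 1, so corank 1. A Groebner basis of the Jacobian ideal J(f) in C{s,t} is {t^2, s + t}; counting standard monomials gives mu = 2. Corank 1: A-series; mu = 2 gives A_2.

A2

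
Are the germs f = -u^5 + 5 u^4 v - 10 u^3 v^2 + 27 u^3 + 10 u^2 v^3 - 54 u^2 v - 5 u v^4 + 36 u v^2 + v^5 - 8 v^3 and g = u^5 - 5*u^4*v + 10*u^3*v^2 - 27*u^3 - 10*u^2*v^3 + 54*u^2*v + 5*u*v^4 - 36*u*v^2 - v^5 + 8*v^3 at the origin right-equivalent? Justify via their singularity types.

Yes.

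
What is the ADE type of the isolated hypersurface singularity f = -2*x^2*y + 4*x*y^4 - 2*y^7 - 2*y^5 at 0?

D_{6}

The Hessian of f at 0 is [[0, 0], [0, 0]] with rank 0, so corank 2. A Groebner basis of the Jacobian ideal J(f) in C{x,y} is {-x*y + y^4, x*y^2, x^2 + 5*x*y}; counting standard monomials gives mu = 6. Corank 2; j^3 = -2*x^2*y has shape L^2 M (L != M), so D-series; mu = 6 gives D_6.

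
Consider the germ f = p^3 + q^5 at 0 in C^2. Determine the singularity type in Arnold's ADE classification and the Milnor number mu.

Type E_{8}, Milnor number mu = 8.

The Hessian of f at 0 has rank 0. Corank 2; j^3 = p^3 is a perfect cube, so E-series; the 5-jet and mu = 8 give E_8.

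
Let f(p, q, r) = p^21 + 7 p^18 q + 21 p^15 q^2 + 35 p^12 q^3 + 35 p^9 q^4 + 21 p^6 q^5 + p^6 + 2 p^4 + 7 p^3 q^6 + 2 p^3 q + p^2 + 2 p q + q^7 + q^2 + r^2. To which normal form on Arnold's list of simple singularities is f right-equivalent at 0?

A6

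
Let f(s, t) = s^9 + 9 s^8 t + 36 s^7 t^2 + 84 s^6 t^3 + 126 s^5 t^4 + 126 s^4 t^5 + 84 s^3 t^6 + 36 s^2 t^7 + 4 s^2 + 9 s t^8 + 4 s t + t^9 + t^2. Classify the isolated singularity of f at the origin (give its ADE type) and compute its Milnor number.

Type A_{8}, Milnor number mu = 8.

The Hessian of f at 0 is [[8, 4], [4, 2]] with rank 1, so corank 1. A Groebner basis of the Jacobian ideal J(f) in C{s,t} is {t^8, s + t/2}; counting standard monomials gives mu = 8. Corank 1: A-series; mu = 8 gives A_8.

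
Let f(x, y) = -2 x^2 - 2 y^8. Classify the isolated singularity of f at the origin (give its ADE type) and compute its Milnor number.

Type A7, Milnor number mu = 7.

The Hessian of f at 0 has rank 1. Corank 1: A-series; mu = 7 gives A_7.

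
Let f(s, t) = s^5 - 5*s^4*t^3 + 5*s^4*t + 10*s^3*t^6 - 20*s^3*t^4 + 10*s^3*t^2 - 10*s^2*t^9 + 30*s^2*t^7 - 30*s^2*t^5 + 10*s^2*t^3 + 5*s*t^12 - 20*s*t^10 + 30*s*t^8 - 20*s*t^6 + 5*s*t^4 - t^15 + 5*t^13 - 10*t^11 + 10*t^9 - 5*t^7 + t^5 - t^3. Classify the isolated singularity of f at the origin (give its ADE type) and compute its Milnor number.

Type E8, Milnor number mu = 8.

The Hessian of f at 0 is [[0, 0], [0, 0]] with rank 0, so corank 2. A Groebner basis of the Jacobian ideal J(f) in C{s,t} is {s^4 + 4*s^3*t, t^2}; counting standard monomials gives mu = 8. Corank 2; j^3 = -t^3 is a perfect cube, so E-series; the 5-jet and mu = 8 give E_8.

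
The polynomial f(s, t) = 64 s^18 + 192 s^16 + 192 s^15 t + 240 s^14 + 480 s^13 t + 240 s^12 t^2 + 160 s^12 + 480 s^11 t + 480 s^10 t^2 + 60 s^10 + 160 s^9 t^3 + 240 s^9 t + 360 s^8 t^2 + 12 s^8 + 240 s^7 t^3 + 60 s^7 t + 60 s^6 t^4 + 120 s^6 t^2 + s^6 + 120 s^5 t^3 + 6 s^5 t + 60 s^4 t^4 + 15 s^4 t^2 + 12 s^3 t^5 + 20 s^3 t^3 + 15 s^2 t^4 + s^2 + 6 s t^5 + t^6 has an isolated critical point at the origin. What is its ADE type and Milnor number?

Type A5, Milnor number mu = 5.

The Hessian of f at 0 has rank 1. Corank 1: A-series; mu = 5 gives A_5.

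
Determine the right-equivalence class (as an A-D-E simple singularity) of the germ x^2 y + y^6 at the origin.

D7

The Hessian of f at 0 has rank 0. Corank 2; j^3 = x^2*y has shape L^2 M (L != M), so D-series; mu = 7 gives D_7.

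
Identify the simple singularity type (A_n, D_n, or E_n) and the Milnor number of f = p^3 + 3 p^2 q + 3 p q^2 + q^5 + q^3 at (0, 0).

Type E_{8}, Milnor number mu = 8.

The Hessian of f at 0 has rank 0. Corank 2; j^3 = (p + q)^3 is a perfect cube, so E-series; the 5-jet and mu = 8 give E_8.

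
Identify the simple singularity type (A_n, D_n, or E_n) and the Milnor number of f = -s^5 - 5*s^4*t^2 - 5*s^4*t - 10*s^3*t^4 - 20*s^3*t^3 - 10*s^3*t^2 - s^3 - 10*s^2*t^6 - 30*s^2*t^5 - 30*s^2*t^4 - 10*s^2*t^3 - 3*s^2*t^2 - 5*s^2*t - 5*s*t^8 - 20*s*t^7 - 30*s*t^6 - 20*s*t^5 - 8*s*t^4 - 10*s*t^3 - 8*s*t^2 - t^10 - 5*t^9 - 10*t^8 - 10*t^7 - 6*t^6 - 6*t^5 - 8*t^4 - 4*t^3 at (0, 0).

Type D_6, Milnor number mu = 6.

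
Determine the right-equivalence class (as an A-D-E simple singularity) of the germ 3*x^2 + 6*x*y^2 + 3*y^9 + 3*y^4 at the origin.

A_8

The Hessian of f at 0 has rank 1. Corank 1: A-series; mu = 8 gives A_8.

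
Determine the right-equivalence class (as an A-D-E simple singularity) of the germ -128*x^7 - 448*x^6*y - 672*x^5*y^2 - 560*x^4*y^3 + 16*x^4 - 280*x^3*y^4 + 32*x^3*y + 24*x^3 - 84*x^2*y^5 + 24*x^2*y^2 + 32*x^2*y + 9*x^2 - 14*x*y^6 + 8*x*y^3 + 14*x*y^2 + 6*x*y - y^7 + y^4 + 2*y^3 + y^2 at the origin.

The Hessian of f at 0 is [[18, 6], [6, 2]] with rank 1, so corank 1. A Groebner basis of the Jacobian ideal J(f) in C{x,y} is {-567*x*y - 3645*x/4 + y^4 - 6*y^3 - 891*y^2/4 - 1215*y/4, x*y^2 + 6*x*y + 27*x/4 + 4*y^3/9 + 9*y^2/4 + 9*y/4, x^2 + x*y + 3*x/4 + y^2/4 + y/4}; counting standard monomials gives mu = 6. Corank 1: A-series; mu = 6 gives A_6.

A_6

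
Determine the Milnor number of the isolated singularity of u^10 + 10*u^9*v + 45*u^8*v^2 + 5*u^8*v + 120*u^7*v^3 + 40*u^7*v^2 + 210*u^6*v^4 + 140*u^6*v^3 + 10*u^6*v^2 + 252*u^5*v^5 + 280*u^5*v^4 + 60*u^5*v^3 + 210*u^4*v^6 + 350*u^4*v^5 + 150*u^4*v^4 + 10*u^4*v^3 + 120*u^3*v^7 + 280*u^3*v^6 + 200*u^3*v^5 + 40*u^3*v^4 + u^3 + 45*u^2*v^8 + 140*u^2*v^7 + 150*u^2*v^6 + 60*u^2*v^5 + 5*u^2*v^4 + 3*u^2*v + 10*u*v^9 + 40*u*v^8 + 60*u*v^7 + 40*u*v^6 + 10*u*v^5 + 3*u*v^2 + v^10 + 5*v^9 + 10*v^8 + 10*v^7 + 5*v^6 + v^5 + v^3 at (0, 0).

The Hessian of f at 0 has rank 0. Corank 2; j^3 = (u + v)^3 is a perfect cube, so E-series; the 5-jet and mu = 8 give E_8.

8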